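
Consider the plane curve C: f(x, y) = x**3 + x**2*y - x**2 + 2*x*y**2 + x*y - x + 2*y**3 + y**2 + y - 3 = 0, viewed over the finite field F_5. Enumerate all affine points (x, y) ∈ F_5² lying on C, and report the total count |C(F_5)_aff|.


Affine F_5-points: {(0, 4), (1, 2), (2, 4), (4, 2)}; count = 4.

For each of the 25 pairs (x, y) ∈ F_5², evaluate f(x, y) mod 5. Record the zeros.
  x = 0: [0↦2, 1↦1, 2↦4, 3↦3, 4↦0]  zeros at y ∈ {4}
  x = 1: [0↦1, 1↦4, 2↦0, 3↦1, 4↦4]  zeros at y ∈ {2}
  x = 2: [0↦4, 1↦3, 2↦4, 3↦4, 4↦0]  zeros at y ∈ {4}
  x = 3: [0↦2, 1↦4, 2↦2, 3↦3, 4↦4]  zeros at y ∈ ∅
  x = 4: [0↦1, 1↦3, 2↦0, 3↦4, 4↦2]  zeros at y ∈ {2}
Collecting zeros: affine points = {(0, 4), (1, 2), (2, 4), (4, 2)}.
Total count |C(F_5)_aff| = 4.


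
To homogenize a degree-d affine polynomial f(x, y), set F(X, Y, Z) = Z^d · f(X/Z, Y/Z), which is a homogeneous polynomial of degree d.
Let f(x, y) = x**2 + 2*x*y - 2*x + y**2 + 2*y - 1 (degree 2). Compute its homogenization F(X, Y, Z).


F(X, Y, Z) = X**2 + 2*X*Y - 2*X*Z + Y**2 + 2*Y*Z - Z**2

deg(f) = 2.
Substitute x = X/Z, y = Y/Z into f, then multiply by Z^2.
  monomial 1·x^2·y^0 ↦ 1·X^2·Y^0·Z^0.
  monomial 2·x^1·y^1 ↦ 2·X^1·Y^1·Z^0.
  monomial -2·x^1·y^0 ↦ -2·X^1·Y^0·Z^1.
  monomial 1·x^0·y^2 ↦ 1·X^0·Y^2·Z^0.
  monomial 2·x^0·y^1 ↦ 2·X^0·Y^1·Z^1.
  monomial -1·x^0·y^0 ↦ -1·X^0·Y^0·Z^2.
Collecting: F(X, Y, Z) = X**2 + 2*X*Y - 2*X*Z + Y**2 + 2*Y*Z - Z**2.


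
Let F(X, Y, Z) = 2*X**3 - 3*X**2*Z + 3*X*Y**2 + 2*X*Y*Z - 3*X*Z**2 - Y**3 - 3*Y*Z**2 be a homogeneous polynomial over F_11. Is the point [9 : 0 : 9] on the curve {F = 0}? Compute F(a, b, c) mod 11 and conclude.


F(9,0,9) ≡ 10 (mod 11); P is NOT on the curve.

Evaluate F(9, 0, 9) term-by-term (mod 11).
  2*X**3 ↦ 2·729·1·1 = 1458
  -3*X**2*Z ↦ -3·81·1·9 = -2187
  3*X*Y**2 ↦ 3·9·0·1 = 0
  2*X*Y*Z ↦ 2·9·0·9 = 0
  -3*X*Z**2 ↦ -3·9·1·81 = -2187
  -Y**3 ↦ -1·1·0·1 = 0
  -3*Y*Z**2 ↦ -3·1·0·81 = 0
Sum: F(9, 0, 9) = (1458) + (-2187) + (0) + (0) + (-2187) + (0) + (0) = -2916.
Reducing mod 11: -2916 ≡ 10 (mod 11).
Since F(a, b, c) ≡ 10 ≠ 0 (mod 11), P does NOT lie on the curve.


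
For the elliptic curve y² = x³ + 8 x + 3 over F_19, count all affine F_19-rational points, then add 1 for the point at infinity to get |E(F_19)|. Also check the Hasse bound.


Affine points = {(3, 4), (3, 15), (4, 2), (4, 17), (5, 4), (5, 15), (6, 1), (6, 18), (8, 3), (8, 16), (9, 5), (9, 14), (10, 0), (11, 4), (11, 15), (13, 9), (13, 10), (14, 3), (14, 16), (16, 3), (16, 16), (17, 6), (17, 13)}; affine count = 23; |E(F_19)| = 24.

Discriminant check: Δ ∝ 4a³ + 27b² = 4·8³ + 27·3² = 4·512 + 27·9 ≡ 11 (mod 19). Nonzero ⇒ E is nonsingular.
For each x ∈ F_19, compute rhs = x³ + 8·x + 3 mod 19, then count y ∈ F_19 with y² ≡ rhs.
  x = 0: rhs = 3, matching y values: none (0 points).
  x = 1: rhs = 12, matching y values: none (0 points).
  x = 2: rhs = 8, matching y values: none (0 points).
  x = 3: rhs = 16, matching y values: 4, 15 (2 points).
  x = 4: rhs = 4, matching y values: 2, 17 (2 points).
  x = 5: rhs = 16, matching y values: 4, 15 (2 points).
  x = 6: rhs = 1, matching y values: 1, 18 (2 points).
  x = 7: rhs = 3, matching y values: none (0 points).
  x = 8: rhs = 9, matching y values: 3, 16 (2 points).
  x = 9: rhs = 6, matching y values: 5, 14 (2 points).
  x = 10: rhs = 0, matching y values: 0 (1 points).
  x = 11: rhs = 16, matching y values: 4, 15 (2 points).
  x = 12: rhs = 3, matching y values: none (0 points).
  x = 13: rhs = 5, matching y values: 9, 10 (2 points).
  x = 14: rhs = 9, matching y values: 3, 16 (2 points).
  x = 15: rhs = 2, matching y values: none (0 points).
  x = 16: rhs = 9, matching y values: 3, 16 (2 points).
  x = 17: rhs = 17, matching y values: 6, 13 (2 points).
  x = 18: rhs = 13, matching y values: none (0 points).
Total affine count: 23.
Full point count |E(F_19)| = 23 + 1 = 24.
Hasse bound: |24 − (19+1)| = |4| = 4 ≤ 2√19 ≈ 8.7178 ✓.


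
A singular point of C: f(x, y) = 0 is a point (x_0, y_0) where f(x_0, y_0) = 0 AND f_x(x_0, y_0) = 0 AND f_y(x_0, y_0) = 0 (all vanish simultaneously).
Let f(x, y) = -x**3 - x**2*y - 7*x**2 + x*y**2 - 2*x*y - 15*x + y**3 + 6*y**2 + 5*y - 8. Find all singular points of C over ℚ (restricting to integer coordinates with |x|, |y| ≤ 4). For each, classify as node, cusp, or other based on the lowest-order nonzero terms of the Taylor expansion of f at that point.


Singular points: {(-2, -1)}; classification: cusp.

Compute partial derivatives:
  f_x = -3*x**2 - 2*x*y - 14*x + y**2 - 2*y - 15.
  f_y = -x**2 + 2*x*y - 2*x + 3*y**2 + 12*y + 5.
Scan x_0 ∈ {−4, ..., 4}. For each x_0, f_y(x_0, y) is a polynomial in y; find its integer roots y ∈ {−4, ..., 4}, then test f_x and f at those candidates.
  x = -4: f_y(-4, y) = 3*y**2 + 4*y - 3; no integer root y with |y| ≤ 4.
  x = -3: f_y(-3, y) = 3*y**2 + 6*y + 2; no integer root y with |y| ≤ 4.
  x = -2: f_y(-2, y) = 3*y**2 + 8*y + 5; vanishes at y ∈ {-1}. (-2, -1): f_x = 0, f = 0 — SINGULAR.
  x = -1: f_y(-1, y) = 3*y**2 + 10*y + 6; no integer root y with |y| ≤ 4.
  x = 0: f_y(0, y) = 3*y**2 + 12*y + 5; no integer root y with |y| ≤ 4.
  x = 1: f_y(1, y) = 3*y**2 + 14*y + 2; no integer root y with |y| ≤ 4.
  x = 2: f_y(2, y) = 3*y**2 + 16*y - 3; no integer root y with |y| ≤ 4.
  x = 3: f_y(3, y) = 3*y**2 + 18*y - 10; no integer root y with |y| ≤ 4.
  x = 4: f_y(4, y) = 3*y**2 + 20*y - 19; no integer root y with |y| ≤ 4.
Only singular point on the grid: (-2, -1).
Classify: substitute x = -2 + u, y = -1 + v and expand: f = -u**3 - u**2*v + u*v**2 + v**3 + v**2.
No constant or linear terms (consistent with a singular point). Quadratic part: v**2. Cubic part: -u**3 - u**2*v + u*v**2 + v**3.
The quadratic part v**2 is a perfect square, so there is a single (double) tangent line v = 0, i.e. y = -1. Restricting the cubic part to that line (v = 0) leaves -u**3 ≠ 0, so f is not divisible by v and the branch is v² ≈ u**3 to lowest order — this is a cusp.
Classification: cusp.


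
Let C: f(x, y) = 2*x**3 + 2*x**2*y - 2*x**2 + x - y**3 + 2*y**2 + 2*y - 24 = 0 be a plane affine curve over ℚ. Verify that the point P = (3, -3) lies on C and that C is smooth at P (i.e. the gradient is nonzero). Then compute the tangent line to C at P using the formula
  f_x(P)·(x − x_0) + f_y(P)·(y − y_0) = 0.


Tangent line at P: 7*x - 19*y - 78 = 0.

Step 1: f(3, -3) = 0, so P lies on C.
Step 2: partial derivatives
  f_x(x, y) = 6*x**2 + 4*x*y - 4*x + 1, f_y(x, y) = 2*x**2 - 3*y**2 + 4*y + 2.
  f_x(P) = 7, f_y(P) = -19 (gradient nonzero, so P is smooth).
Step 3: tangent line at P: 7·(x − 3) + -19·(y − -3) = 0.
Expanding: 7*x - 19*y - 78 = 0.


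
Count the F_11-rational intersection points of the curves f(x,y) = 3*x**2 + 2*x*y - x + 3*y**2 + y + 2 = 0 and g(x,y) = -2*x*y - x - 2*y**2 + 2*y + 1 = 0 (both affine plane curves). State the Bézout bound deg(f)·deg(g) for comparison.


Common zeros: {(3, 10)}; count = 1; Bézout bound = 4.

deg(f) = 2, deg(g) = 2, so Bézout bound = 4.
Scan x ∈ F_11. For each x, list the y ∈ F_11 with f(x, y) ≡ 0 and those with g(x, y) ≡ 0 (mod 11); the common zeros in that column are the intersection.
  x = 0: f ≡ 0 at y ∈ ∅; g ≡ 0 at y ∈ {3, 9}; common: ∅.
  x = 1: f ≡ 0 at y ∈ {2, 8}; g ≡ 0 at y ∈ {0}; common: ∅.
  x = 2: f ≡ 0 at y ∈ ∅; g ≡ 0 at y ∈ ∅; common: ∅.
  x = 3: f ≡ 0 at y ∈ {6, 10}; g ≡ 0 at y ∈ {10}; common: {10}.
  x = 4: f ≡ 0 at y ∈ ∅; g ≡ 0 at y ∈ {1, 7}; common: ∅.
  x = 5: f ≡ 0 at y ∈ {3, 8}; g ≡ 0 at y ∈ ∅; common: ∅.
  x = 6: f ≡ 0 at y ∈ ∅; g ≡ 0 at y ∈ {2, 4}; common: ∅.
  x = 7: f ≡ 0 at y ∈ ∅; g ≡ 0 at y ∈ ∅; common: ∅.
  x = 8: f ≡ 0 at y ∈ {3, 6}; g ≡ 0 at y ∈ ∅; common: ∅.
  x = 9: f ≡ 0 at y ∈ {2, 10}; g ≡ 0 at y ∈ {6, 8}; common: ∅.
  x = 10: f ≡ 0 at y ∈ ∅; g ≡ 0 at y ∈ ∅; common: ∅.
Collecting: common zeros = {(3, 10)}, so the count is 1.
Comparison with the Bézout bound: 1 ≤ 4 = deg(f)·deg(g), as expected for curves with no common component (the affine F_11-count falls short of the bound because intersections may lie at infinity, over extension fields, or carry multiplicity).


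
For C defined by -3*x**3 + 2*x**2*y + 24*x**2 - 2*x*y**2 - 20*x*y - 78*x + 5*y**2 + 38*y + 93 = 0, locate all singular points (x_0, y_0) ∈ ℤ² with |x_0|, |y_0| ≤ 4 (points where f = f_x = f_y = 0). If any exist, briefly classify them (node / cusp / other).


Singular points: {(2, -3)}; classification: cusp.

Compute partial derivatives:
  f_x = -9*x**2 + 4*x*y + 48*x - 2*y**2 - 20*y - 78.
  f_y = 2*x**2 - 4*x*y - 20*x + 10*y + 38.
Scan x_0 ∈ {−4, ..., 4}. For each x_0, f_y(x_0, y) is a polynomial in y; find its integer roots y ∈ {−4, ..., 4}, then test f_x and f at those candidates.
  x = -4: f_y(-4, y) = 26*y + 150; no integer root y with |y| ≤ 4.
  x = -3: f_y(-3, y) = 22*y + 116; no integer root y with |y| ≤ 4.
  x = -2: f_y(-2, y) = 18*y + 86; no integer root y with |y| ≤ 4.
  x = -1: f_y(-1, y) = 14*y + 60; no integer root y with |y| ≤ 4.
  x = 0: f_y(0, y) = 10*y + 38; no integer root y with |y| ≤ 4.
  x = 1: f_y(1, y) = 6*y + 20; no integer root y with |y| ≤ 4.
  x = 2: f_y(2, y) = 2*y + 6; vanishes at y ∈ {-3}. (2, -3): f_x = 0, f = 0 — SINGULAR.
  x = 3: f_y(3, y) = -2*y - 4; vanishes at y ∈ {-2}. (3, -2): f_x = -7 ≠ 0.
  x = 4: f_y(4, y) = -6*y - 10; no integer root y with |y| ≤ 4.
Only singular point on the grid: (2, -3).
Classify: substitute x = 2 + u, y = -3 + v and expand: f = -3*u**3 + 2*u**2*v - 2*u*v**2 + v**2.
No constant or linear terms (consistent with a singular point). Quadratic part: v**2. Cubic part: -3*u**3 + 2*u**2*v - 2*u*v**2.
The quadratic part v**2 is a perfect square, so there is a single (double) tangent line v = 0, i.e. y = -3. Restricting the cubic part to that line (v = 0) leaves -3*u**3 ≠ 0, so f is not divisible by v and the branch is v² ≈ 3*u**3 to lowest order — this is a cusp.
Classification: cusp.


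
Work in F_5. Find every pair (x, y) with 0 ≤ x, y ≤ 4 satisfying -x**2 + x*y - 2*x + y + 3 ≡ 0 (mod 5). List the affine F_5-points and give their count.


Affine F_5-points: {(0, 2), (1, 0), (2, 0), (3, 3)}; count = 4.

For each of the 25 pairs (x, y) ∈ F_5², evaluate f(x, y) mod 5. Record the zeros.
  x = 0: [0↦3, 1↦4, 2↦0, 3↦1, 4↦2]  zeros at y ∈ {2}
  x = 1: [0↦0, 1↦2, 2↦4, 3↦1, 4↦3]  zeros at y ∈ {0}
  x = 2: [0↦0, 1↦3, 2↦1, 3↦4, 4↦2]  zeros at y ∈ {0}
  x = 3: [0↦3, 1↦2, 2↦1, 3↦0, 4↦4]  zeros at y ∈ {3}
  x = 4: [0↦4, 1↦4, 2↦4, 3↦4, 4↦4]  zeros at y ∈ ∅
Collecting zeros: affine points = {(0, 2), (1, 0), (2, 0), (3, 3)}.
Total count |C(F_5)_aff| = 4.


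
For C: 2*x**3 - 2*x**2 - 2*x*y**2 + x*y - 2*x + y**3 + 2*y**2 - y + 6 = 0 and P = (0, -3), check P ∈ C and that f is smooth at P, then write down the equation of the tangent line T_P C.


Tangent line at P: -23*x + 14*y + 42 = 0.

Step 1: f(0, -3) = 0, so P lies on C.
Step 2: partial derivatives
  f_x(x, y) = 6*x**2 - 4*x - 2*y**2 + y - 2, f_y(x, y) = -4*x*y + x + 3*y**2 + 4*y - 1.
  f_x(P) = -23, f_y(P) = 14 (gradient nonzero, so P is smooth).
Step 3: tangent line at P: -23·(x − 0) + 14·(y − -3) = 0.
Expanding: -23*x + 14*y + 42 = 0.


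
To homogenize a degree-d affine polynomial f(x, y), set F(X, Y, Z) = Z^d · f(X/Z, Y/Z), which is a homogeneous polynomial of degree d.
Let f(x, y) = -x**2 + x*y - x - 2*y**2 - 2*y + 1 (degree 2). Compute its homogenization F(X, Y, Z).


F(X, Y, Z) = -X**2 + X*Y - X*Z - 2*Y**2 - 2*Y*Z + Z**2

deg(f) = 2.
Substitute x = X/Z, y = Y/Z into f, then multiply by Z^2.
  monomial -1·x^2·y^0 ↦ -1·X^2·Y^0·Z^0.
  monomial 1·x^1·y^1 ↦ 1·X^1·Y^1·Z^0.
  monomial -1·x^1·y^0 ↦ -1·X^1·Y^0·Z^1.
  monomial -2·x^0·y^2 ↦ -2·X^0·Y^2·Z^0.
  monomial -2·x^0·y^1 ↦ -2·X^0·Y^1·Z^1.
  monomial 1·x^0·y^0 ↦ 1·X^0·Y^0·Z^2.
Collecting: F(X, Y, Z) = -X**2 + X*Y - X*Z - 2*Y**2 - 2*Y*Z + Z**2.


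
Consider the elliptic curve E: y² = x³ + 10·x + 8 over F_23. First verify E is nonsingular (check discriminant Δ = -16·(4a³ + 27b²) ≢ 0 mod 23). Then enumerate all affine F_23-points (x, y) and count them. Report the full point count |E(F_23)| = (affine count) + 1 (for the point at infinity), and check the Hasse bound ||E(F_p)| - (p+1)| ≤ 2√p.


Affine points = {(0, 10), (0, 13), (2, 6), (2, 17), (6, 10), (6, 13), (8, 5), (8, 18), (10, 2), (10, 21), (11, 0), (12, 4), (12, 19), (13, 9), (13, 14), (16, 3), (16, 20), (17, 10), (17, 13), (21, 7), (21, 16)}; affine count = 21; |E(F_23)| = 22.

Discriminant check: Δ ∝ 4a³ + 27b² = 4·10³ + 27·8² = 4·1000 + 27·64 ≡ 1 (mod 23). Nonzero ⇒ E is nonsingular.
For each x ∈ F_23, compute rhs = x³ + 10·x + 8 mod 23, then count y ∈ F_23 with y² ≡ rhs.
  x = 0: rhs = 8, matching y values: 10, 13 (2 points).
  x = 1: rhs = 19, matching y values: none (0 points).
  x = 2: rhs = 13, matching y values: 6, 17 (2 points).
  x = 3: rhs = 19, matching y values: none (0 points).
  x = 4: rhs = 20, matching y values: none (0 points).
  x = 5: rhs = 22, matching y values: none (0 points).
  x = 6: rhs = 8, matching y values: 10, 13 (2 points).
  x = 7: rhs = 7, matching y values: none (0 points).
  x = 8: rhs = 2, matching y values: 5, 18 (2 points).
  x = 9: rhs = 22, matching y values: none (0 points).
  x = 10: rhs = 4, matching y values: 2, 21 (2 points).
  x = 11: rhs = 0, matching y values: 0 (1 points).
  x = 12: rhs = 16, matching y values: 4, 19 (2 points).
  x = 13: rhs = 12, matching y values: 9, 14 (2 points).
  x = 14: rhs = 17, matching y values: none (0 points).
  x = 15: rhs = 14, matching y values: none (0 points).
  x = 16: rhs = 9, matching y values: 3, 20 (2 points).
  x = 17: rhs = 8, matching y values: 10, 13 (2 points).
  x = 18: rhs = 17, matching y values: none (0 points).
  x = 19: rhs = 19, matching y values: none (0 points).
  x = 20: rhs = 20, matching y values: none (0 points).
  x = 21: rhs = 3, matching y values: 7, 16 (2 points).
  x = 22: rhs = 20, matching y values: none (0 points).
Total affine count: 21.
Full point count |E(F_23)| = 21 + 1 = 22.
Hasse bound: |22 − (23+1)| = |-2| = 2 ≤ 2√23 ≈ 9.5917 ✓.


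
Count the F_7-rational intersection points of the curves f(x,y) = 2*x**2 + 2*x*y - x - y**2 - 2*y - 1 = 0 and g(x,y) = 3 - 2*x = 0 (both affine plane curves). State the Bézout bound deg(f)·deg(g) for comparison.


Common zeros: {(5, 2), (5, 6)}; count = 2; Bézout bound = 2.

deg(f) = 2, deg(g) = 1, so Bézout bound = 2.
Scan x ∈ F_7. For each x, list the y ∈ F_7 with f(x, y) ≡ 0 and those with g(x, y) ≡ 0 (mod 7); the common zeros in that column are the intersection.
  x = 0: f ≡ 0 at y ∈ {6}; g ≡ 0 at y ∈ ∅; common: ∅.
  x = 1: f ≡ 0 at y ∈ {0}; g ≡ 0 at y ∈ ∅; common: ∅.
  x = 2: f ≡ 0 at y ∈ ∅; g ≡ 0 at y ∈ ∅; common: ∅.
  x = 3: f ≡ 0 at y ∈ {0, 4}; g ≡ 0 at y ∈ ∅; common: ∅.
  x = 4: f ≡ 0 at y ∈ {2, 4}; g ≡ 0 at y ∈ ∅; common: ∅.
  x = 5: f ≡ 0 at y ∈ {2, 6}; g ≡ 0 at y ∈ {0, 1, 2, 3, 4, 5, 6}; common: {2, 6}.
  x = 6: f ≡ 0 at y ∈ ∅; g ≡ 0 at y ∈ ∅; common: ∅.
Collecting: common zeros = {(5, 2), (5, 6)}, so the count is 2.
Comparison with the Bézout bound: 2 ≤ 2 = deg(f)·deg(g), as expected for curves with no common component (the bound is attained).


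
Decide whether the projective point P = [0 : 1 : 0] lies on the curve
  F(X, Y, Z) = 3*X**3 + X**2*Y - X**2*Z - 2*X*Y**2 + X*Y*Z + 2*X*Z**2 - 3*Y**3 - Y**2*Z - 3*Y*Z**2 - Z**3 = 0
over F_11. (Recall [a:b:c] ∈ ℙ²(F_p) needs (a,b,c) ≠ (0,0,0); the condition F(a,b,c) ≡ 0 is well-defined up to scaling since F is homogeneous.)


F(0,1,0) ≡ 8 (mod 11); P is NOT on the curve.

Evaluate F(0, 1, 0) term-by-term (mod 11).
  3*X**3 ↦ 3·0·1·1 = 0
  X**2*Y ↦ 1·0·1·1 = 0
  -X**2*Z ↦ -1·0·1·0 = 0
  -2*X*Y**2 ↦ -2·0·1·1 = 0
  X*Y*Z ↦ 1·0·1·0 = 0
  2*X*Z**2 ↦ 2·0·1·0 = 0
  -3*Y**3 ↦ -3·1·1·1 = -3
  -Y**2*Z ↦ -1·1·1·0 = 0
  -3*Y*Z**2 ↦ -3·1·1·0 = 0
  -Z**3 ↦ -1·1·1·0 = 0
Sum: F(0, 1, 0) = (0) + (0) + (0) + (0) + (0) + (0) + (-3) + (0) + (0) + (0) = -3.
Reducing mod 11: -3 ≡ 8 (mod 11).
Since F(a, b, c) ≡ 8 ≠ 0 (mod 11), P does NOT lie on the curve.


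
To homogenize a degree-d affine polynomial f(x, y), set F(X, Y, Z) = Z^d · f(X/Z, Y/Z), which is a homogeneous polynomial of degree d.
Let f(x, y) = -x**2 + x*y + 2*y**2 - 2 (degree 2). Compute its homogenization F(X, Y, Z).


F(X, Y, Z) = -X**2 + X*Y + 2*Y**2 - 2*Z**2

deg(f) = 2.
Substitute x = X/Z, y = Y/Z into f, then multiply by Z^2.
  monomial -1·x^2·y^0 ↦ -1·X^2·Y^0·Z^0.
  monomial 1·x^1·y^1 ↦ 1·X^1·Y^1·Z^0.
  monomial 2·x^0·y^2 ↦ 2·X^0·Y^2·Z^0.
  monomial -2·x^0·y^0 ↦ -2·X^0·Y^0·Z^2.
Collecting: F(X, Y, Z) = -X**2 + X*Y + 2*Y**2 - 2*Z**2.


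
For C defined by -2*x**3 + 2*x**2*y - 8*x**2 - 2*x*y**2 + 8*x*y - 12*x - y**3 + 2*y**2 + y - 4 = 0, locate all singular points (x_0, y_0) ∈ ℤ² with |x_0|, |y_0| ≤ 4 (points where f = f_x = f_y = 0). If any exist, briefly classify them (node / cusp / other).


Singular points: {(-1, 1)}; classification: cusp.

Compute partial derivatives:
  f_x = -6*x**2 + 4*x*y - 16*x - 2*y**2 + 8*y - 12.
  f_y = 2*x**2 - 4*x*y + 8*x - 3*y**2 + 4*y + 1.
Scan x_0 ∈ {−4, ..., 4}. For each x_0, f_y(x_0, y) is a polynomial in y; find its integer roots y ∈ {−4, ..., 4}, then test f_x and f at those candidates.
  x = -4: f_y(-4, y) = -3*y**2 + 20*y + 1; no integer root y with |y| ≤ 4.
  x = -3: f_y(-3, y) = -3*y**2 + 16*y - 5; no integer root y with |y| ≤ 4.
  x = -2: f_y(-2, y) = -3*y**2 + 12*y - 7; no integer root y with |y| ≤ 4.
  x = -1: f_y(-1, y) = -3*y**2 + 8*y - 5; vanishes at y ∈ {1}. (-1, 1): f_x = 0, f = 0 — SINGULAR.
  x = 0: f_y(0, y) = -3*y**2 + 4*y + 1; no integer root y with |y| ≤ 4.
  x = 1: f_y(1, y) = 11 - 3*y**2; no integer root y with |y| ≤ 4.
  x = 2: f_y(2, y) = -3*y**2 - 4*y + 25; no integer root y with |y| ≤ 4.
  x = 3: f_y(3, y) = -3*y**2 - 8*y + 43; no integer root y with |y| ≤ 4.
  x = 4: f_y(4, y) = -3*y**2 - 12*y + 65; no integer root y with |y| ≤ 4.
Only singular point on the grid: (-1, 1).
Classify: substitute x = -1 + u, y = 1 + v and expand: f = -2*u**3 + 2*u**2*v - 2*u*v**2 - v**3 + v**2.
No constant or linear terms (consistent with a singular point). Quadratic part: v**2. Cubic part: -2*u**3 + 2*u**2*v - 2*u*v**2 - v**3.
The quadratic part v**2 is a perfect square, so there is a single (double) tangent line v = 0, i.e. y = 1. Restricting the cubic part to that line (v = 0) leaves -2*u**3 ≠ 0, so f is not divisible by v and the branch is v² ≈ 2*u**3 to lowest order — this is a cusp.
Classification: cusp.


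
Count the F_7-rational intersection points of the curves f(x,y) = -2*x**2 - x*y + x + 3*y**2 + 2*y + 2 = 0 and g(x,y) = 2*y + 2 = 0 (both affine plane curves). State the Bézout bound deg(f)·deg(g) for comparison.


Common zeros: {(4, 6)}; count = 1; Bézout bound = 2.

deg(f) = 2, deg(g) = 1, so Bézout bound = 2.
Scan x ∈ F_7. For each x, list the y ∈ F_7 with f(x, y) ≡ 0 and those with g(x, y) ≡ 0 (mod 7); the common zeros in that column are the intersection.
  x = 0: f ≡ 0 at y ∈ {1, 3}; g ≡ 0 at y ∈ {6}; common: ∅.
  x = 1: f ≡ 0 at y ∈ ∅; g ≡ 0 at y ∈ {6}; common: ∅.
  x = 2: f ≡ 0 at y ∈ ∅; g ≡ 0 at y ∈ {6}; common: ∅.
  x = 3: f ≡ 0 at y ∈ ∅; g ≡ 0 at y ∈ {6}; common: ∅.
  x = 4: f ≡ 0 at y ∈ {4, 6}; g ≡ 0 at y ∈ {6}; common: {6}.
  x = 5: f ≡ 0 at y ∈ {4}; g ≡ 0 at y ∈ {6}; common: ∅.
  x = 6: f ≡ 0 at y ∈ {3}; g ≡ 0 at y ∈ {6}; common: ∅.
Collecting: common zeros = {(4, 6)}, so the count is 1.
Comparison with the Bézout bound: 1 ≤ 2 = deg(f)·deg(g), as expected for curves with no common component (the affine F_7-count falls short of the bound because intersections may lie at infinity, over extension fields, or carry multiplicity).


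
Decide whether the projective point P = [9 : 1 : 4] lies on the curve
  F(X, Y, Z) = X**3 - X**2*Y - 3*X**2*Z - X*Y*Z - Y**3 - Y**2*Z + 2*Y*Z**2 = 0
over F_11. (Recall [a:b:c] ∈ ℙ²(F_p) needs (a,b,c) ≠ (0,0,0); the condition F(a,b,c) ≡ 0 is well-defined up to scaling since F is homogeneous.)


F(9,1,4) ≡ 8 (mod 11); P is NOT on the curve.

Evaluate F(9, 1, 4) term-by-term (mod 11).
  X**3 ↦ 1·729·1·1 = 729
  -X**2*Y ↦ -1·81·1·1 = -81
  -3*X**2*Z ↦ -3·81·1·4 = -972
  -X*Y*Z ↦ -1·9·1·4 = -36
  -Y**3 ↦ -1·1·1·1 = -1
  -Y**2*Z ↦ -1·1·1·4 = -4
  2*Y*Z**2 ↦ 2·1·1·16 = 32
Sum: F(9, 1, 4) = (729) + (-81) + (-972) + (-36) + (-1) + (-4) + (32) = -333.
Reducing mod 11: -333 ≡ 8 (mod 11).
Since F(a, b, c) ≡ 8 ≠ 0 (mod 11), P does NOT lie on the curve.


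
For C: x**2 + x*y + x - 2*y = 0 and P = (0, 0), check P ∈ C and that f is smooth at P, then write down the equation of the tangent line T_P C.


Tangent line at P: x - 2*y = 0.

Step 1: f(0, 0) = 0, so P lies on C.
Step 2: partial derivatives
  f_x(x, y) = 2*x + y + 1, f_y(x, y) = x - 2.
  f_x(P) = 1, f_y(P) = -2 (gradient nonzero, so P is smooth).
Step 3: tangent line at P: 1·(x − 0) + -2·(y − 0) = 0.
Expanding: x - 2*y = 0.


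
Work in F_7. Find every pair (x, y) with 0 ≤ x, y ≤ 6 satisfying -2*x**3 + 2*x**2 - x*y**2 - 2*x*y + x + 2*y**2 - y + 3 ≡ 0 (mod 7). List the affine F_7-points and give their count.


Affine F_7-points: {(1, 5), (2, 5), (5, 3), (5, 5)}; count = 4.

For each of the 49 pairs (x, y) ∈ F_7², evaluate f(x, y) mod 7. Record the zeros.
  x = 0: [0↦3, 1↦4, 2↦2, 3↦4, 4↦3, 5↦6, 6↦6]  zeros at y ∈ ∅
  x = 1: [0↦4, 1↦2, 2↦2, 3↦4, 4↦1, 5↦0, 6↦1]  zeros at y ∈ {5}
  x = 2: [0↦4, 1↦6, 2↦1, 3↦3, 4↦5, 5↦0, 6↦2]  zeros at y ∈ {5}
  x = 3: [0↦5, 1↦4, 2↦1, 3↦3, 4↦3, 5↦1, 6↦4]  zeros at y ∈ ∅
  x = 4: [0↦2, 1↦5, 2↦4, 3↦6, 4↦4, 5↦5, 6↦2]  zeros at y ∈ ∅
  x = 5: [0↦4, 1↦4, 2↦5, 3↦0, 4↦3, 5↦0, 6↦5]  zeros at y ∈ {3, 5}
  x = 6: [0↦6, 1↦3, 2↦6, 3↦1, 4↦2, 5↦2, 6↦1]  zeros at y ∈ ∅
Collecting zeros: affine points = {(1, 5), (2, 5), (5, 3), (5, 5)}.
Total count |C(F_7)_aff| = 4.


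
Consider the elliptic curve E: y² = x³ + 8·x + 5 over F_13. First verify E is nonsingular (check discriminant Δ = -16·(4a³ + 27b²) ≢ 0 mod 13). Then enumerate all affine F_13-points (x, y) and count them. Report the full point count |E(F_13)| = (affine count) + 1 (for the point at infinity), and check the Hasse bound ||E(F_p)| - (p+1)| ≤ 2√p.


Affine points = {(1, 1), (1, 12), (2, 4), (2, 9), (3, 2), (3, 11), (4, 6), (4, 7), (5, 1), (5, 12), (6, 3), (6, 10), (7, 1), (7, 12), (8, 3), (8, 10), (9, 0), (12, 3), (12, 10)}; affine count = 19; |E(F_13)| = 20.

Discriminant check: Δ ∝ 4a³ + 27b² = 4·8³ + 27·5² = 4·512 + 27·25 ≡ 6 (mod 13). Nonzero ⇒ E is nonsingular.
For each x ∈ F_13, compute rhs = x³ + 8·x + 5 mod 13, then count y ∈ F_13 with y² ≡ rhs.
  x = 0: rhs = 5, matching y values: none (0 points).
  x = 1: rhs = 1, matching y values: 1, 12 (2 points).
  x = 2: rhs = 3, matching y values: 4, 9 (2 points).
  x = 3: rhs = 4, matching y values: 2, 11 (2 points).
  x = 4: rhs = 10, matching y values: 6, 7 (2 points).
  x = 5: rhs = 1, matching y values: 1, 12 (2 points).
  x = 6: rhs = 9, matching y values: 3, 10 (2 points).
  x = 7: rhs = 1, matching y values: 1, 12 (2 points).
  x = 8: rhs = 9, matching y values: 3, 10 (2 points).
  x = 9: rhs = 0, matching y values: 0 (1 points).
  x = 10: rhs = 6, matching y values: none (0 points).
  x = 11: rhs = 7, matching y values: none (0 points).
  x = 12: rhs = 9, matching y values: 3, 10 (2 points).
Total affine count: 19.
Full point count |E(F_13)| = 19 + 1 = 20.
Hasse bound: |20 − (13+1)| = |6| = 6 ≤ 2√13 ≈ 7.2111 ✓.


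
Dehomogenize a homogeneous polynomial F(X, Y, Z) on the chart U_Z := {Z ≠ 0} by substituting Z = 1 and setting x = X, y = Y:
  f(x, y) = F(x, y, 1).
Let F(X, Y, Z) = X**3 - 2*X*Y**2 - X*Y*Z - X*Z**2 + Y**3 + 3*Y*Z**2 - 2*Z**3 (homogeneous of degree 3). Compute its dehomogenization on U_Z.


f(x, y) = x**3 - 2*x*y**2 - x*y - x + y**3 + 3*y - 2

On U_Z we set Z = 1. Each monomial c·X^i·Y^j·Z^k in F becomes c·x^i·y^j·1^k = c·x^i·y^j.
Substituting Z = 1: F(X, Y, 1) = x**3 - 2*x*y**2 - x*y - x + y**3 + 3*y - 2.
Note: deg(f) ≤ deg(F) = 3; strict inequality happens when F is divisible by Z (lost terms).


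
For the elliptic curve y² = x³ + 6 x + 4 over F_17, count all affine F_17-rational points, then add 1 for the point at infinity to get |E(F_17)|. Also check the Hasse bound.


Affine points = {(0, 2), (0, 15), (3, 7), (3, 10), (6, 1), (6, 16), (7, 7), (7, 10), (12, 6), (12, 11), (13, 1), (13, 16), (15, 1), (15, 16)}; affine count = 14; |E(F_17)| = 15.

Discriminant check: Δ ∝ 4a³ + 27b² = 4·6³ + 27·4² = 4·216 + 27·16 ≡ 4 (mod 17). Nonzero ⇒ E is nonsingular.
For each x ∈ F_17, compute rhs = x³ + 6·x + 4 mod 17, then count y ∈ F_17 with y² ≡ rhs.
  x = 0: rhs = 4, matching y values: 2, 15 (2 points).
  x = 1: rhs = 11, matching y values: none (0 points).
  x = 2: rhs = 7, matching y values: none (0 points).
  x = 3: rhs = 15, matching y values: 7, 10 (2 points).
  x = 4: rhs = 7, matching y values: none (0 points).
  x = 5: rhs = 6, matching y values: none (0 points).
  x = 6: rhs = 1, matching y values: 1, 16 (2 points).
  x = 7: rhs = 15, matching y values: 7, 10 (2 points).
  x = 8: rhs = 3, matching y values: none (0 points).
  x = 9: rhs = 5, matching y values: none (0 points).
  x = 10: rhs = 10, matching y values: none (0 points).
  x = 11: rhs = 7, matching y values: none (0 points).
  x = 12: rhs = 2, matching y values: 6, 11 (2 points).
  x = 13: rhs = 1, matching y values: 1, 16 (2 points).
  x = 14: rhs = 10, matching y values: none (0 points).
  x = 15: rhs = 1, matching y values: 1, 16 (2 points).
  x = 16: rhs = 14, matching y values: none (0 points).
Total affine count: 14.
Full point count |E(F_17)| = 14 + 1 = 15.
Hasse bound: |15 − (17+1)| = |-3| = 3 ≤ 2√17 ≈ 8.2462 ✓.


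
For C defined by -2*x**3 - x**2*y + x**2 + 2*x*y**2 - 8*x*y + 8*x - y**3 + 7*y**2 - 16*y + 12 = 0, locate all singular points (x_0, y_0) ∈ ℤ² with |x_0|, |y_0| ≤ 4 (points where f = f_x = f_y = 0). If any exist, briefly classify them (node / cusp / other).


Singular points: {(0, 2)}; classification: node.

Compute partial derivatives:
  f_x = -6*x**2 - 2*x*y + 2*x + 2*y**2 - 8*y + 8.
  f_y = -x**2 + 4*x*y - 8*x - 3*y**2 + 14*y - 16.
Scan x_0 ∈ {−4, ..., 4}. For each x_0, f_y(x_0, y) is a polynomial in y; find its integer roots y ∈ {−4, ..., 4}, then test f_x and f at those candidates.
  x = -4: f_y(-4, y) = -3*y**2 - 2*y; vanishes at y ∈ {0}. (-4, 0): f_x = -96 ≠ 0.
  x = -3: f_y(-3, y) = -3*y**2 + 2*y - 1; no integer root y with |y| ≤ 4.
  x = -2: f_y(-2, y) = -3*y**2 + 6*y - 4; no integer root y with |y| ≤ 4.
  x = -1: f_y(-1, y) = -3*y**2 + 10*y - 9; no integer root y with |y| ≤ 4.
  x = 0: f_y(0, y) = -3*y**2 + 14*y - 16; vanishes at y ∈ {2}. (0, 2): f_x = 0, f = 0 — SINGULAR.
  x = 1: f_y(1, y) = -3*y**2 + 18*y - 25; no integer root y with |y| ≤ 4.
  x = 2: f_y(2, y) = -3*y**2 + 22*y - 36; no integer root y with |y| ≤ 4.
  x = 3: f_y(3, y) = -3*y**2 + 26*y - 49; no integer root y with |y| ≤ 4.
  x = 4: f_y(4, y) = -3*y**2 + 30*y - 64; no integer root y with |y| ≤ 4.
Only singular point on the grid: (0, 2).
Classify: substitute x = 0 + u, y = 2 + v and expand: f = -2*u**3 - u**2*v - u**2 + 2*u*v**2 - v**3 + v**2.
No constant or linear terms (consistent with a singular point). Quadratic part: -u**2 + v**2. Cubic part: -2*u**3 - u**2*v + 2*u*v**2 - v**3.
The quadratic part v**2 - u**2 = (v − u)(v + u) splits into two distinct linear factors, so there are two distinct tangent lines y − 2 = ±(x − 0) — this is a node (ordinary double point).
Classification: node.


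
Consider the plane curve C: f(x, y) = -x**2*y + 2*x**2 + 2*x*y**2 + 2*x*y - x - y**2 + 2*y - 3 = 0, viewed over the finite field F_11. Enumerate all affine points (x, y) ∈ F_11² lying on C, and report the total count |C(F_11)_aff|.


Affine F_11-points: {(0, 4), (0, 9), (2, 5), (2, 9), (3, 4), (3, 5), (7, 0), (9, 6), (10, 0), (10, 7)}; count = 10.

For each of the 121 pairs (x, y) ∈ F_11², evaluate f(x, y) mod 11. Record the zeros.
  x = 0: [0↦8, 1↦9, 2↦8, 3↦5, 4↦0, 5↦4, 6↦6, 7↦6, 8↦4, 9↦0, 10↦5]  zeros at y ∈ {4, 9}
  x = 1: [0↦9, 1↦2, 2↦8, 3↦5, 4↦4, 5↦5, 6↦8, 7↦2, 8↦9, 9↦7, 10↦7]  zeros at y ∈ ∅
  x = 2: [0↦3, 1↦8, 2↦8, 3↦3, 4↦4, 5↦0, 6↦2, 7↦10, 8↦2, 9↦0, 10↦4]  zeros at y ∈ {5, 9}
  x = 3: [0↦1, 1↦5, 2↦8, 3↦10, 4↦0, 5↦0, 6↦10, 7↦8, 8↦5, 9↦1, 10↦7]  zeros at y ∈ {4, 5}
  x = 4: [0↦3, 1↦4, 2↦8, 3↦4, 4↦3, 5↦5, 6↦10, 7↦7, 8↦7, 9↦10, 10↦5]  zeros at y ∈ ∅
  x = 5: [0↦9, 1↦5, 2↦8, 3↦7, 4↦2, 5↦4, 6↦2, 7↦7, 8↦8, 9↦5, 10↦9]  zeros at y ∈ ∅
  x = 6: [0↦8, 1↦8, 2↦8, 3↦8, 4↦8, 5↦8, 6↦8, 7↦8, 8↦8, 9↦8, 10↦8]  zeros at y ∈ ∅
  x = 7: [0↦0, 1↦2, 2↦8, 3↦7, 4↦10, 5↦6, 6↦6, 7↦10, 8↦7, 9↦8, 10↦2]  zeros at y ∈ {0}
  x = 8: [0↦7, 1↦9, 2↦8, 3↦4, 4↦8, 5↦9, 6↦7, 7↦2, 8↦5, 9↦5, 10↦2]  zeros at y ∈ ∅
  x = 9: [0↦7, 1↦7, 2↦8, 3↦10, 4↦2, 5↦6, 6↦0, 7↦6, 8↦2, 9↦10, 10↦8]  zeros at y ∈ {6}
  x = 10: [0↦0, 1↦7, 2↦8, 3↦3, 4↦3, 5↦8, 6↦7, 7↦0, 8↦9, 9↦1, 10↦9]  zeros at y ∈ {0, 7}
Collecting zeros: affine points = {(0, 4), (0, 9), (2, 5), (2, 9), (3, 4), (3, 5), (7, 0), (9, 6), (10, 0), (10, 7)}.
Total count |C(F_11)_aff| = 10.


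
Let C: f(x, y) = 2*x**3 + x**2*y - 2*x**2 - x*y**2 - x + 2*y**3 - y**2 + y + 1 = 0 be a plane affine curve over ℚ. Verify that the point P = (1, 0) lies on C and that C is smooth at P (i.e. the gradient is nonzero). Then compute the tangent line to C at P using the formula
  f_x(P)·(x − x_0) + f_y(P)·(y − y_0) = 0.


Tangent line at P: x + 2*y - 1 = 0.

Step 1: f(1, 0) = 0, so P lies on C.
Step 2: partial derivatives
  f_x(x, y) = 6*x**2 + 2*x*y - 4*x - y**2 - 1, f_y(x, y) = x**2 - 2*x*y + 6*y**2 - 2*y + 1.
  f_x(P) = 1, f_y(P) = 2 (gradient nonzero, so P is smooth).
Step 3: tangent line at P: 1·(x − 1) + 2·(y − 0) = 0.
Expanding: x + 2*y - 1 = 0.


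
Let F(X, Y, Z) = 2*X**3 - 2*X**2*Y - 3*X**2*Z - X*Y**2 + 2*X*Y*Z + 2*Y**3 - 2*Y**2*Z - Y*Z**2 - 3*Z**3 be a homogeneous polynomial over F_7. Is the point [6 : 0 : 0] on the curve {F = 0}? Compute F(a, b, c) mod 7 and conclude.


F(6,0,0) ≡ 5 (mod 7); P is NOT on the curve.

Evaluate F(6, 0, 0) term-by-term (mod 7).
  2*X**3 ↦ 2·216·1·1 = 432
  -2*X**2*Y ↦ -2·36·0·1 = 0
  -3*X**2*Z ↦ -3·36·1·0 = 0
  -X*Y**2 ↦ -1·6·0·1 = 0
  2*X*Y*Z ↦ 2·6·0·0 = 0
  2*Y**3 ↦ 2·1·0·1 = 0
  -2*Y**2*Z ↦ -2·1·0·0 = 0
  -Y*Z**2 ↦ -1·1·0·0 = 0
  -3*Z**3 ↦ -3·1·1·0 = 0
Sum: F(6, 0, 0) = (432) + (0) + (0) + (0) + (0) + (0) + (0) + (0) + (0) = 432.
Reducing mod 7: 432 ≡ 5 (mod 7).
Since F(a, b, c) ≡ 5 ≠ 0 (mod 7), P does NOT lie on the curve.


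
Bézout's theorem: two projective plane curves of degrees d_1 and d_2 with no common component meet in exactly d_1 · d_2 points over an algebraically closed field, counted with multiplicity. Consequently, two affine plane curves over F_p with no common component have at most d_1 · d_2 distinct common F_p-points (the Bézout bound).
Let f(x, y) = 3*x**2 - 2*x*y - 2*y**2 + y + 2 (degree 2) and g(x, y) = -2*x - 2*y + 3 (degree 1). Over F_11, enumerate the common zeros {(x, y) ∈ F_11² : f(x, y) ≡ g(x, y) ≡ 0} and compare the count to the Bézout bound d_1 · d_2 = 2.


Common zeros: {(4, 3), (10, 8)}; count = 2; Bézout bound = 2.

deg(f) = 2, deg(g) = 1, so Bézout bound = 2.
Scan x ∈ F_11. For each x, list the y ∈ F_11 with f(x, y) ≡ 0 and those with g(x, y) ≡ 0 (mod 11); the common zeros in that column are the intersection.
  x = 0: f ≡ 0 at y ∈ ∅; g ≡ 0 at y ∈ {7}; common: ∅.
  x = 1: f ≡ 0 at y ∈ ∅; g ≡ 0 at y ∈ {6}; common: ∅.
  x = 2: f ≡ 0 at y ∈ {2}; g ≡ 0 at y ∈ {5}; common: ∅.
  x = 3: f ≡ 0 at y ∈ {1, 2}; g ≡ 0 at y ∈ {4}; common: ∅.
  x = 4: f ≡ 0 at y ∈ {3, 10}; g ≡ 0 at y ∈ {3}; common: {3}.
  x = 5: f ≡ 0 at y ∈ {0, 1}; g ≡ 0 at y ∈ {2}; common: ∅.
  x = 6: f ≡ 0 at y ∈ {0}; g ≡ 0 at y ∈ {1}; common: ∅.
  x = 7: f ≡ 0 at y ∈ ∅; g ≡ 0 at y ∈ {0}; common: ∅.
  x = 8: f ≡ 0 at y ∈ ∅; g ≡ 0 at y ∈ {10}; common: ∅.
  x = 9: f ≡ 0 at y ∈ {3, 5}; g ≡ 0 at y ∈ {9}; common: ∅.
  x = 10: f ≡ 0 at y ∈ {8, 10}; g ≡ 0 at y ∈ {8}; common: {8}.
Collecting: common zeros = {(4, 3), (10, 8)}, so the count is 2.
Comparison with the Bézout bound: 2 ≤ 2 = deg(f)·deg(g), as expected for curves with no common component (the bound is attained).


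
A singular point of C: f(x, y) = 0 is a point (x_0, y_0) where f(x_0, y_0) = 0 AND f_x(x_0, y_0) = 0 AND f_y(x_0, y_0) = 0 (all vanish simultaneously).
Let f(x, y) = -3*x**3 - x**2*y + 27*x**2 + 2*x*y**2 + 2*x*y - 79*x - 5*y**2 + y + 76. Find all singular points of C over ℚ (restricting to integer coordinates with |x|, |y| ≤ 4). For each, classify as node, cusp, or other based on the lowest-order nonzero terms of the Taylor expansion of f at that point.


Singular points: {(3, 1)}; classification: node.

Compute partial derivatives:
  f_x = -9*x**2 - 2*x*y + 54*x + 2*y**2 + 2*y - 79.
  f_y = -x**2 + 4*x*y + 2*x - 10*y + 1.
Scan x_0 ∈ {−4, ..., 4}. For each x_0, f_y(x_0, y) is a polynomial in y; find its integer roots y ∈ {−4, ..., 4}, then test f_x and f at those candidates.
  x = -4: f_y(-4, y) = -26*y - 23; no integer root y with |y| ≤ 4.
  x = -3: f_y(-3, y) = -22*y - 14; no integer root y with |y| ≤ 4.
  x = -2: f_y(-2, y) = -18*y - 7; no integer root y with |y| ≤ 4.
  x = -1: f_y(-1, y) = -14*y - 2; no integer root y with |y| ≤ 4.
  x = 0: f_y(0, y) = 1 - 10*y; no integer root y with |y| ≤ 4.
  x = 1: f_y(1, y) = 2 - 6*y; no integer root y with |y| ≤ 4.
  x = 2: f_y(2, y) = 1 - 2*y; no integer root y with |y| ≤ 4.
  x = 3: f_y(3, y) = 2*y - 2; vanishes at y ∈ {1}. (3, 1): f_x = 0, f = 0 — SINGULAR.
  x = 4: f_y(4, y) = 6*y - 7; no integer root y with |y| ≤ 4.
Only singular point on the grid: (3, 1).
Classify: substitute x = 3 + u, y = 1 + v and expand: f = -3*u**3 - u**2*v - u**2 + 2*u*v**2 + v**2.
No constant or linear terms (consistent with a singular point). Quadratic part: -u**2 + v**2. Cubic part: -3*u**3 - u**2*v + 2*u*v**2.
The quadratic part v**2 - u**2 = (v − u)(v + u) splits into two distinct linear factors, so there are two distinct tangent lines y − 1 = ±(x − 3) — this is a node (ordinary double point).
Classification: node.


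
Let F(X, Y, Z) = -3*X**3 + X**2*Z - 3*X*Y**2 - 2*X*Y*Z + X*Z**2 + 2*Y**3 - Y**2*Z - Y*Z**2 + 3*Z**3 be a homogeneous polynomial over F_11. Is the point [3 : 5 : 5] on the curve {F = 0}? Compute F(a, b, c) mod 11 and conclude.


F(3,5,5) ≡ 6 (mod 11); P is NOT on the curve.

Evaluate F(3, 5, 5) term-by-term (mod 11).
  -3*X**3 ↦ -3·27·1·1 = -81
  X**2*Z ↦ 1·9·1·5 = 45
  -3*X*Y**2 ↦ -3·3·25·1 = -225
  -2*X*Y*Z ↦ -2·3·5·5 = -150
  X*Z**2 ↦ 1·3·1·25 = 75
  2*Y**3 ↦ 2·1·125·1 = 250
  -Y**2*Z ↦ -1·1·25·5 = -125
  -Y*Z**2 ↦ -1·1·5·25 = -125
  3*Z**3 ↦ 3·1·1·125 = 375
Sum: F(3, 5, 5) = (-81) + (45) + (-225) + (-150) + (75) + (250) + (-125) + (-125) + (375) = 39.
Reducing mod 11: 39 ≡ 6 (mod 11).
Since F(a, b, c) ≡ 6 ≠ 0 (mod 11), P does NOT lie on the curve.


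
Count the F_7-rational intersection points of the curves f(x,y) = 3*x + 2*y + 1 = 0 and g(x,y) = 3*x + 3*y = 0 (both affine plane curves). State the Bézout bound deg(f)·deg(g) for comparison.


Common zeros: {(6, 1)}; count = 1; Bézout bound = 1.

deg(f) = 1, deg(g) = 1, so Bézout bound = 1.
Scan x ∈ F_7. For each x, list the y ∈ F_7 with f(x, y) ≡ 0 and those with g(x, y) ≡ 0 (mod 7); the common zeros in that column are the intersection.
  x = 0: f ≡ 0 at y ∈ {3}; g ≡ 0 at y ∈ {0}; common: ∅.
  x = 1: f ≡ 0 at y ∈ {5}; g ≡ 0 at y ∈ {6}; common: ∅.
  x = 2: f ≡ 0 at y ∈ {0}; g ≡ 0 at y ∈ {5}; common: ∅.
  x = 3: f ≡ 0 at y ∈ {2}; g ≡ 0 at y ∈ {4}; common: ∅.
  x = 4: f ≡ 0 at y ∈ {4}; g ≡ 0 at y ∈ {3}; common: ∅.
  x = 5: f ≡ 0 at y ∈ {6}; g ≡ 0 at y ∈ {2}; common: ∅.
  x = 6: f ≡ 0 at y ∈ {1}; g ≡ 0 at y ∈ {1}; common: {1}.
Collecting: common zeros = {(6, 1)}, so the count is 1.
Comparison with the Bézout bound: 1 ≤ 1 = deg(f)·deg(g), as expected for curves with no common component (the bound is attained).


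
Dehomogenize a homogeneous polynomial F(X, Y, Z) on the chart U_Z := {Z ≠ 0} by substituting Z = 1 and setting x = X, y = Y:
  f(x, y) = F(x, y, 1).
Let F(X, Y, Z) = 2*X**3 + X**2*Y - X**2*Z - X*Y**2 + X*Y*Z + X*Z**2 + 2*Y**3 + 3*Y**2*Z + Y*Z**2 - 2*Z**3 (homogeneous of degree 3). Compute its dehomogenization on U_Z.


f(x, y) = 2*x**3 + x**2*y - x**2 - x*y**2 + x*y + x + 2*y**3 + 3*y**2 + y - 2

On U_Z we set Z = 1. Each monomial c·X^i·Y^j·Z^k in F becomes c·x^i·y^j·1^k = c·x^i·y^j.
Substituting Z = 1: F(X, Y, 1) = 2*x**3 + x**2*y - x**2 - x*y**2 + x*y + x + 2*y**3 + 3*y**2 + y - 2.
Note: deg(f) ≤ deg(F) = 3; strict inequality happens when F is divisible by Z (lost terms).


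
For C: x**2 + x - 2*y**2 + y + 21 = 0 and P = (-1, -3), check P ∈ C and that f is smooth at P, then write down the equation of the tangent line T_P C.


Tangent line at P: -x + 13*y + 38 = 0.

Step 1: f(-1, -3) = 0, so P lies on C.
Step 2: partial derivatives
  f_x(x, y) = 2*x + 1, f_y(x, y) = 1 - 4*y.
  f_x(P) = -1, f_y(P) = 13 (gradient nonzero, so P is smooth).
Step 3: tangent line at P: -1·(x − -1) + 13·(y − -3) = 0.
Expanding: -x + 13*y + 38 = 0.


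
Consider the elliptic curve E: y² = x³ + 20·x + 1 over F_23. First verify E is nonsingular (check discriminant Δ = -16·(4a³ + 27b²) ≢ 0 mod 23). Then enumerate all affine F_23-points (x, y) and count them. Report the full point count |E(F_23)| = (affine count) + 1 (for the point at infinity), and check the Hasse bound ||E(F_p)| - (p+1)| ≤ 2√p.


Affine points = {(0, 1), (0, 22), (2, 7), (2, 16), (7, 1), (7, 22), (8, 11), (8, 12), (9, 6), (9, 17), (14, 9), (14, 14), (16, 1), (16, 22), (18, 11), (18, 12), (19, 8), (19, 15), (20, 11), (20, 12), (22, 7), (22, 16)}; affine count = 22; |E(F_23)| = 23.

Discriminant check: Δ ∝ 4a³ + 27b² = 4·20³ + 27·1² = 4·8000 + 27·1 ≡ 11 (mod 23). Nonzero ⇒ E is nonsingular.
For each x ∈ F_23, compute rhs = x³ + 20·x + 1 mod 23, then count y ∈ F_23 with y² ≡ rhs.
  x = 0: rhs = 1, matching y values: 1, 22 (2 points).
  x = 1: rhs = 22, matching y values: none (0 points).
  x = 2: rhs = 3, matching y values: 7, 16 (2 points).
  x = 3: rhs = 19, matching y values: none (0 points).
  x = 4: rhs = 7, matching y values: none (0 points).
  x = 5: rhs = 19, matching y values: none (0 points).
  x = 6: rhs = 15, matching y values: none (0 points).
  x = 7: rhs = 1, matching y values: 1, 22 (2 points).
  x = 8: rhs = 6, matching y values: 11, 12 (2 points).
  x = 9: rhs = 13, matching y values: 6, 17 (2 points).
  x = 10: rhs = 5, matching y values: none (0 points).
  x = 11: rhs = 11, matching y values: none (0 points).
  x = 12: rhs = 14, matching y values: none (0 points).
  x = 13: rhs = 20, matching y values: none (0 points).
  x = 14: rhs = 12, matching y values: 9, 14 (2 points).
  x = 15: rhs = 19, matching y values: none (0 points).
  x = 16: rhs = 1, matching y values: 1, 22 (2 points).
  x = 17: rhs = 10, matching y values: none (0 points).
  x = 18: rhs = 6, matching y values: 11, 12 (2 points).
  x = 19: rhs = 18, matching y values: 8, 15 (2 points).
  x = 20: rhs = 6, matching y values: 11, 12 (2 points).
  x = 21: rhs = 22, matching y values: none (0 points).
  x = 22: rhs = 3, matching y values: 7, 16 (2 points).
Total affine count: 22.
Full point count |E(F_23)| = 22 + 1 = 23.
Hasse bound: |23 − (23+1)| = |-1| = 1 ≤ 2√23 ≈ 9.5917 ✓.
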